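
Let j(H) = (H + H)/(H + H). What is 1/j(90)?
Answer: 1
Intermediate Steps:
j(H) = 1 (j(H) = (2*H)/((2*H)) = (2*H)*(1/(2*H)) = 1)
1/j(90) = 1/1 = 1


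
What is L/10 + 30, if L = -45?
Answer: 51/2 ≈ 25.500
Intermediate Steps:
L/10 + 30 = -45/10 + 30 = (⅒)*(-45) + 30 = -9/2 + 30 = 51/2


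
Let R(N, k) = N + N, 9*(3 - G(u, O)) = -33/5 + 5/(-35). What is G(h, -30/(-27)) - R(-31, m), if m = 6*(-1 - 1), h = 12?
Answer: 20711/315 ≈ 65.749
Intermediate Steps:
m = -12 (m = 6*(-2) = -12)
G(u, O) = 1181/315 (G(u, O) = 3 - (-33/5 + 5/(-35))/9 = 3 - (-33*⅕ + 5*(-1/35))/9 = 3 - (-33/5 - ⅐)/9 = 3 - ⅑*(-236/35) = 3 + 236/315 = 1181/315)
R(N, k) = 2*N
G(h, -30/(-27)) - R(-31, m) = 1181/315 - 2*(-31) = 1181/315 - 1*(-62) = 1181/315 + 62 = 20711/315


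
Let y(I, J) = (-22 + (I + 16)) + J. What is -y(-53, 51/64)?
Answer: 3725/64 ≈ 58.203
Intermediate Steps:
y(I, J) = -6 + I + J (y(I, J) = (-22 + (16 + I)) + J = (-6 + I) + J = -6 + I + J)
-y(-53, 51/64) = -(-6 - 53 + 51/64) = -1*(-3725/64) = 3725/64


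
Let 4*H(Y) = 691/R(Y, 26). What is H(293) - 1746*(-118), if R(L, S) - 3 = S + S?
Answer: 45326851/220 ≈ 2.0603e+5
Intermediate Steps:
R(L, S) = 3 + 2*S (R(L, S) = 3 + (S + S) = 3 + 2*S)
H(Y) = 691/220 (H(Y) = (691/(3 + 2*26))/4 = (691/(3 + 52))/4 = (691/55)/4 = (691*(1/55))/4 = (1/4)*(691/55) = 691/220)
H(293) - 1746*(-118) = 691/220 - 1746*(-118) = 691/220 + 206028 = 45326851/220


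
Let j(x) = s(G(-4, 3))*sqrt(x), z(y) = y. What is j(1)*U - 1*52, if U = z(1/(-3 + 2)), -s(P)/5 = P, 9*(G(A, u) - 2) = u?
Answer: -121/3 ≈ -40.333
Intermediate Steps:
G(A, u) = 2 + u/9
s(P) = -5*P
U = -1 (U = 1/(-3 + 2) = 1/(-1) = -1)
j(x) = -35*sqrt(x)/3 (j(x) = (-5*(2 + (1/9)*3))*sqrt(x) = (-5*(2 + 1/3))*sqrt(x) = (-5*7/3)*sqrt(x) = -35*sqrt(x)/3)
j(1)*U - 1*52 = -35*sqrt(1)/3*(-1) - 1*52 = -35/3*1*(-1) - 52 = -35/3*(-1) - 52 = 35/3 - 52 = -121/3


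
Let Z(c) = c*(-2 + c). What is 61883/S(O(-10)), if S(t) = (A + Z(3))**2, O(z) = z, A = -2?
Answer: 61883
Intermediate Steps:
S(t) = 1 (S(t) = (-2 + 3*(-2 + 3))**2 = (-2 + 3*1)**2 = (-2 + 3)**2 = 1**2 = 1)
61883/S(O(-10)) = 61883/1 = 61883*1 = 61883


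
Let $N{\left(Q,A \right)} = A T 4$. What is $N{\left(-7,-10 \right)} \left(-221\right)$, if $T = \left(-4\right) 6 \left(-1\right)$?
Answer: $212160$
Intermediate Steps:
$T = 24$ ($T = \left(-24\right) \left(-1\right) = 24$)
$N{\left(Q,A \right)} = 96 A$ ($N{\left(Q,A \right)} = A 24 \cdot 4 = 24 A 4 = 96 A$)
$N{\left(-7,-10 \right)} \left(-221\right) = 96 \left(-10\right) \left(-221\right) = \left(-960\right) \left(-221\right) = 212160$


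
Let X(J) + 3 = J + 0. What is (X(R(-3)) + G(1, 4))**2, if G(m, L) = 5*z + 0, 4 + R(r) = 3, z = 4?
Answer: 256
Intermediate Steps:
R(r) = -1 (R(r) = -4 + 3 = -1)
G(m, L) = 20 (G(m, L) = 5*4 + 0 = 20 + 0 = 20)
X(J) = -3 + J (X(J) = -3 + (J + 0) = -3 + J)
(X(R(-3)) + G(1, 4))**2 = ((-3 - 1) + 20)**2 = (-4 + 20)**2 = 16**2 = 256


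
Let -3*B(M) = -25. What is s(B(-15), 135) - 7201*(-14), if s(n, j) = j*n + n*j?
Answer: 103064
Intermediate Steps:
B(M) = 25/3 (B(M) = -⅓*(-25) = 25/3)
s(n, j) = 2*j*n (s(n, j) = j*n + j*n = 2*j*n)
s(B(-15), 135) - 7201*(-14) = 2*135*(25/3) - 7201*(-14) = 2250 + 100814 = 103064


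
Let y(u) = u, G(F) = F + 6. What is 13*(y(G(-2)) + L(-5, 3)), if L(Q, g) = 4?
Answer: 104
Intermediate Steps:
G(F) = 6 + F
13*(y(G(-2)) + L(-5, 3)) = 13*((6 - 2) + 4) = 13*(4 + 4) = 13*8 = 104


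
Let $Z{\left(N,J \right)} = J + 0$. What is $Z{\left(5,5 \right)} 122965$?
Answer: $614825$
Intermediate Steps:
$Z{\left(N,J \right)} = J$
$Z{\left(5,5 \right)} 122965 = 5 \cdot 122965 = 614825$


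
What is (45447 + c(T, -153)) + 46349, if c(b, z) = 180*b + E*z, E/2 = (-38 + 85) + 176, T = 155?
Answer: 51458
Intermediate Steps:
E = 446 (E = 2*((-38 + 85) + 176) = 2*(47 + 176) = 2*223 = 446)
c(b, z) = 180*b + 446*z
(45447 + c(T, -153)) + 46349 = (45447 + (180*155 + 446*(-153))) + 46349 = (45447 + (27900 - 68238)) + 46349 = (45447 - 40338) + 46349 = 5109 + 46349 = 51458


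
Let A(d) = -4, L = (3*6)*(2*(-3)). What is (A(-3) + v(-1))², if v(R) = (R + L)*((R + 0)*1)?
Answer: 11025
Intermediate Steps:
L = -108 (L = 18*(-6) = -108)
v(R) = R*(-108 + R) (v(R) = (R - 108)*((R + 0)*1) = (-108 + R)*(R*1) = (-108 + R)*R = R*(-108 + R))
(A(-3) + v(-1))² = (-4 - (-108 - 1))² = (-4 - 1*(-109))² = (-4 + 109)² = 105² = 11025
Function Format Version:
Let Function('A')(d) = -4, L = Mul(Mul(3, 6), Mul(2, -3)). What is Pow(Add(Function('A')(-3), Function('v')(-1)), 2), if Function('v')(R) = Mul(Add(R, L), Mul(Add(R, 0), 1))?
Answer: 11025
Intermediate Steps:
L = -108 (L = Mul(18, -6) = -108)
Function('v')(R) = Mul(R, Add(-108, R)) (Function('v')(R) = Mul(Add(R, -108), Mul(Add(R, 0), 1)) = Mul(Add(-108, R), Mul(R, 1)) = Mul(Add(-108, R), R) = Mul(R, Add(-108, R)))
Pow(Add(Function('A')(-3), Function('v')(-1)), 2) = Pow(Add(-4, Mul(-1, Add(-108, -1))), 2) = Pow(Add(-4, Mul(-1, -109)), 2) = Pow(Add(-4, 109), 2) = Pow(105, 2) = 11025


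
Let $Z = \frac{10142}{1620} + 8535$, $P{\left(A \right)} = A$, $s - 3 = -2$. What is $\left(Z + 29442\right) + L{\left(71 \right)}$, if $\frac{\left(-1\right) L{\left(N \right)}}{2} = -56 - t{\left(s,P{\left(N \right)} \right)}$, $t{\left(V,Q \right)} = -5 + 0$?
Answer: $\frac{30849061}{810} \approx 38085.0$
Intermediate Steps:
$s = 1$ ($s = 3 - 2 = 1$)
$Z = \frac{6918421}{810}$ ($Z = 10142 \cdot \frac{1}{1620} + 8535 = \frac{5071}{810} + 8535 = \frac{6918421}{810} \approx 8541.3$)
$t{\left(V,Q \right)} = -5$
$L{\left(N \right)} = 102$ ($L{\left(N \right)} = - 2 \left(-56 - -5\right) = - 2 \left(-56 + 5\right) = \left(-2\right) \left(-51\right) = 102$)
$\left(Z + 29442\right) + L{\left(71 \right)} = \left(\frac{6918421}{810} + 29442\right) + 102 = \frac{30766441}{810} + 102 = \frac{30849061}{810}$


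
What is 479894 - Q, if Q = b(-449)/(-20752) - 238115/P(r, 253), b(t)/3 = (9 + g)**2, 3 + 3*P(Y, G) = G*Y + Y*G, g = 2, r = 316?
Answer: 1592350940857783/3318099536 ≈ 4.7990e+5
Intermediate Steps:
P(Y, G) = -1 + 2*G*Y/3 (P(Y, G) = -1 + (G*Y + Y*G)/3 = -1 + (G*Y + G*Y)/3 = -1 + (2*G*Y)/3 = -1 + 2*G*Y/3)
b(t) = 363 (b(t) = 3*(9 + 2)**2 = 3*11**2 = 3*121 = 363)
Q = -14882128599/3318099536 (Q = 363/(-20752) - 238115/(-1 + (2/3)*253*316) = 363*(-1/20752) - 238115/(-1 + 159896/3) = -363/20752 - 238115/159893/3 = -363/20752 - 238115*3/159893 = -363/20752 - 714345/159893 = -14882128599/3318099536 ≈ -4.4851)
479894 - Q = 479894 - 1*(-14882128599/3318099536) = 479894 + 14882128599/3318099536 = 1592350940857783/3318099536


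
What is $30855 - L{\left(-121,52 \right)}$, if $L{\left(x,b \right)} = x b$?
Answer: $37147$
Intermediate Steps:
$L{\left(x,b \right)} = b x$
$30855 - L{\left(-121,52 \right)} = 30855 - 52 \left(-121\right) = 30855 - -6292 = 30855 + 6292 = 37147$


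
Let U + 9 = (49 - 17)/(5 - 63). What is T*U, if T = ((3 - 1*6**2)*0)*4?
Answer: 0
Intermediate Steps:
U = -277/29 (U = -9 + (49 - 17)/(5 - 63) = -9 + 32/(-58) = -9 + 32*(-1/58) = -9 - 16/29 = -277/29 ≈ -9.5517)
T = 0 (T = ((3 - 1*36)*0)*4 = ((3 - 36)*0)*4 = -33*0*4 = 0*4 = 0)
T*U = 0*(-277/29) = 0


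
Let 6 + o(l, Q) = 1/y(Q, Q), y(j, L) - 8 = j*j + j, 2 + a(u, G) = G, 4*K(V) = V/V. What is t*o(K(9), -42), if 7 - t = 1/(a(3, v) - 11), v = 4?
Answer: -332128/7785 ≈ -42.663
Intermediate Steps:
K(V) = ¼ (K(V) = (V/V)/4 = (¼)*1 = ¼)
a(u, G) = -2 + G
t = 64/9 (t = 7 - 1/((-2 + 4) - 11) = 7 - 1/(2 - 11) = 7 - 1/(-9) = 7 - 1*(-⅑) = 7 + ⅑ = 64/9 ≈ 7.1111)
y(j, L) = 8 + j + j² (y(j, L) = 8 + (j*j + j) = 8 + (j² + j) = 8 + (j + j²) = 8 + j + j²)
o(l, Q) = -6 + 1/(8 + Q + Q²)
t*o(K(9), -42) = 64*(-6 + 1/(8 - 42 + (-42)²))/9 = 64*(-6 + 1/(8 - 42 + 1764))/9 = 64*(-6 + 1/1730)/9 = (64/9)*(-10379/1730) = -332128/7785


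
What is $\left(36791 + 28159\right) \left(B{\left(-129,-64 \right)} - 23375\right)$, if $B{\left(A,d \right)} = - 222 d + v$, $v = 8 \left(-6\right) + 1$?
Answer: $-598449300$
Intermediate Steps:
$v = -47$ ($v = -48 + 1 = -47$)
$B{\left(A,d \right)} = -47 - 222 d$ ($B{\left(A,d \right)} = - 222 d - 47 = -47 - 222 d$)
$\left(36791 + 28159\right) \left(B{\left(-129,-64 \right)} - 23375\right) = \left(36791 + 28159\right) \left(\left(-47 - -14208\right) - 23375\right) = 64950 \left(\left(-47 + 14208\right) - 23375\right) = 64950 \left(14161 - 23375\right) = 64950 \left(-9214\right) = -598449300$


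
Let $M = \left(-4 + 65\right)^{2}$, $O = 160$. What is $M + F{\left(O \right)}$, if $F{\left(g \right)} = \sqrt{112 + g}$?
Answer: $3721 + 4 \sqrt{17} \approx 3737.5$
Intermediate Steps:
$M = 3721$ ($M = 61^{2} = 3721$)
$M + F{\left(O \right)} = 3721 + \sqrt{112 + 160} = 3721 + \sqrt{272} = 3721 + 4 \sqrt{17}$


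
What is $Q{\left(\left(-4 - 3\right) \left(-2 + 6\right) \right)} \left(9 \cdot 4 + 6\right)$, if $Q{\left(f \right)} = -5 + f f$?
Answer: $32718$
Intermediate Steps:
$Q{\left(f \right)} = -5 + f^{2}$
$Q{\left(\left(-4 - 3\right) \left(-2 + 6\right) \right)} \left(9 \cdot 4 + 6\right) = \left(-5 + \left(\left(-4 - 3\right) \left(-2 + 6\right)\right)^{2}\right) \left(9 \cdot 4 + 6\right) = \left(-5 + \left(\left(-4 + \left(-3 + 0\right)\right) 4\right)^{2}\right) \left(36 + 6\right) = \left(-5 + \left(\left(-4 - 3\right) 4\right)^{2}\right) 42 = \left(-5 + \left(\left(-7\right) 4\right)^{2}\right) 42 = \left(-5 + \left(-28\right)^{2}\right) 42 = \left(-5 + 784\right) 42 = 779 \cdot 42 = 32718$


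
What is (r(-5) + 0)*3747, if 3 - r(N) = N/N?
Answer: 7494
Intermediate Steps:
r(N) = 2 (r(N) = 3 - N/N = 3 - 1*1 = 3 - 1 = 2)
(r(-5) + 0)*3747 = (2 + 0)*3747 = 2*3747 = 7494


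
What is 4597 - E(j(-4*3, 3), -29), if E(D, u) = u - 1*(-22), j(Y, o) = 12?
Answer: 4604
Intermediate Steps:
E(D, u) = 22 + u (E(D, u) = u + 22 = 22 + u)
4597 - E(j(-4*3, 3), -29) = 4597 - (22 - 29) = 4597 - 1*(-7) = 4597 + 7 = 4604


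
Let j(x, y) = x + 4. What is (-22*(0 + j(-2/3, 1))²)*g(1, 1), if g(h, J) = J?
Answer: -2200/9 ≈ -244.44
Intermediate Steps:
j(x, y) = 4 + x
(-22*(0 + j(-2/3, 1))²)*g(1, 1) = -22*(0 + (4 - 2/3))²*1 = -22*(0 + (4 - 2*⅓))²*1 = -22*(0 + (4 - ⅔))²*1 = -22*(0 + 10/3)²*1 = -22*(10/3)²*1 = -22*100/9*1 = -2200/9*1 = -2200/9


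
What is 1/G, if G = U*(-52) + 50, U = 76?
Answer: -1/3902 ≈ -0.00025628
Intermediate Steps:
G = -3902 (G = 76*(-52) + 50 = -3952 + 50 = -3902)
1/G = 1/(-3902) = -1/3902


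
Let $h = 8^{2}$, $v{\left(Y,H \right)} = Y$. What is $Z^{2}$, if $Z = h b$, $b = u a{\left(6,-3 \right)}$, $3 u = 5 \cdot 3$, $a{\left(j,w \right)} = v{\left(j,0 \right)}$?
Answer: $3686400$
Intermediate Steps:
$a{\left(j,w \right)} = j$
$u = 5$ ($u = \frac{5 \cdot 3}{3} = \frac{1}{3} \cdot 15 = 5$)
$h = 64$
$b = 30$ ($b = 5 \cdot 6 = 30$)
$Z = 1920$ ($Z = 64 \cdot 30 = 1920$)
$Z^{2} = 1920^{2} = 3686400$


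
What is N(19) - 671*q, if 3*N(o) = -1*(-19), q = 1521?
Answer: -3061754/3 ≈ -1.0206e+6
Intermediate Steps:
N(o) = 19/3 (N(o) = (-1*(-19))/3 = (⅓)*19 = 19/3)
N(19) - 671*q = 19/3 - 671*1521 = 19/3 - 1020591 = -3061754/3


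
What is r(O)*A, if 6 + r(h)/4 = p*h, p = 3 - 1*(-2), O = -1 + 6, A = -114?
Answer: -8664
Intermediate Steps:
O = 5
p = 5 (p = 3 + 2 = 5)
r(h) = -24 + 20*h (r(h) = -24 + 4*(5*h) = -24 + 20*h)
r(O)*A = (-24 + 20*5)*(-114) = (-24 + 100)*(-114) = 76*(-114) = -8664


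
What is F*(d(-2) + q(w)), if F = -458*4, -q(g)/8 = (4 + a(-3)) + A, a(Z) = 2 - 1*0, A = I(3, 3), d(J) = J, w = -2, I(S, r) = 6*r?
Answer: 355408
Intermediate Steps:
A = 18 (A = 6*3 = 18)
a(Z) = 2 (a(Z) = 2 + 0 = 2)
q(g) = -192 (q(g) = -8*((4 + 2) + 18) = -8*(6 + 18) = -8*24 = -192)
F = -1832
F*(d(-2) + q(w)) = -1832*(-2 - 192) = -1832*(-194) = 355408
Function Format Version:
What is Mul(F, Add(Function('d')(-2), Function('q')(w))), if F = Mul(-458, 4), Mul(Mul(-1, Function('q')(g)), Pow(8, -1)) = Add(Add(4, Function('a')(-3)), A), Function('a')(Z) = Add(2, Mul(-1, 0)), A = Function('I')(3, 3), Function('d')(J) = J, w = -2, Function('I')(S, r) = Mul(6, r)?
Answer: 355408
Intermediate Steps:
A = 18 (A = Mul(6, 3) = 18)
Function('a')(Z) = 2 (Function('a')(Z) = Add(2, 0) = 2)
Function('q')(g) = -192 (Function('q')(g) = Mul(-8, Add(Add(4, 2), 18)) = Mul(-8, Add(6, 18)) = Mul(-8, 24) = -192)
F = -1832
Mul(F, Add(Function('d')(-2), Function('q')(w))) = Mul(-1832, Add(-2, -192)) = Mul(-1832, -194) = 355408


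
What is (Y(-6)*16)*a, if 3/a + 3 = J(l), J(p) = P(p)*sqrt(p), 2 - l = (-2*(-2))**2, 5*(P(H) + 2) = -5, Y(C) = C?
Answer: 32/5 - 32*I*sqrt(14)/5 ≈ 6.4 - 23.947*I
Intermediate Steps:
P(H) = -3 (P(H) = -2 + (1/5)*(-5) = -2 - 1 = -3)
l = -14 (l = 2 - (-2*(-2))**2 = 2 - 1*4**2 = 2 - 1*16 = 2 - 16 = -14)
J(p) = -3*sqrt(p)
a = 3/(-3 - 3*I*sqrt(14)) ≈ -0.066667 + 0.24944*I
(Y(-6)*16)*a = (-6*16)*(I/(sqrt(14) - I)) = -96*I/(sqrt(14) - I)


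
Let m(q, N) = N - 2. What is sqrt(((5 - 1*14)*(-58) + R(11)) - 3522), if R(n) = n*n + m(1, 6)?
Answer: 5*I*sqrt(115) ≈ 53.619*I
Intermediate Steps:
m(q, N) = -2 + N
R(n) = 4 + n**2 (R(n) = n*n + (-2 + 6) = n**2 + 4 = 4 + n**2)
sqrt(((5 - 1*14)*(-58) + R(11)) - 3522) = sqrt(((5 - 1*14)*(-58) + (4 + 11**2)) - 3522) = sqrt(((5 - 14)*(-58) + (4 + 121)) - 3522) = sqrt((-9*(-58) + 125) - 3522) = sqrt((522 + 125) - 3522) = sqrt(647 - 3522) = sqrt(-2875) = 5*I*sqrt(115)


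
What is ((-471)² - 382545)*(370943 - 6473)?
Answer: -58571786880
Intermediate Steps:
((-471)² - 382545)*(370943 - 6473) = (221841 - 382545)*364470 = -160704*364470 = -58571786880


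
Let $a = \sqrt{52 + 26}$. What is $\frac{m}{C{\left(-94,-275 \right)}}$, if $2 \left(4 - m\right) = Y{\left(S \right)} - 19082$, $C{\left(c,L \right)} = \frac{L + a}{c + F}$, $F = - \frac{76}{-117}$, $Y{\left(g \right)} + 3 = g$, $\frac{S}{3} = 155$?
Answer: $\frac{27975064700}{8838999} + \frac{101727508 \sqrt{78}}{8838999} \approx 3266.6$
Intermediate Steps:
$S = 465$ ($S = 3 \cdot 155 = 465$)
$a = \sqrt{78} \approx 8.8318$
$Y{\left(g \right)} = -3 + g$
$F = \frac{76}{117}$ ($F = \left(-76\right) \left(- \frac{1}{117}\right) = \frac{76}{117} \approx 0.64957$)
$C{\left(c,L \right)} = \frac{L + \sqrt{78}}{\frac{76}{117} + c}$ ($C{\left(c,L \right)} = \frac{L + \sqrt{78}}{c + \frac{76}{117}} = \frac{L + \sqrt{78}}{\frac{76}{117} + c}$)
$m = 9314$ ($m = 4 - \frac{\left(-3 + 465\right) - 19082}{2} = 4 - \frac{462 - 19082}{2} = 4 - -9310 = 4 + 9310 = 9314$)
$\frac{m}{C{\left(-94,-275 \right)}} = \frac{9314}{117 \frac{1}{76 + 117 \left(-94\right)} \left(-275 + \sqrt{78}\right)} = \frac{9314}{117 \frac{1}{76 - 10998} \left(-275 + \sqrt{78}\right)} = \frac{9314}{117 \frac{1}{-10922} \left(-275 + \sqrt{78}\right)} = \frac{9314}{117 \left(- \frac{1}{10922}\right) \left(-275 + \sqrt{78}\right)} = \frac{9314}{\frac{32175}{10922} - \frac{117 \sqrt{78}}{10922}}$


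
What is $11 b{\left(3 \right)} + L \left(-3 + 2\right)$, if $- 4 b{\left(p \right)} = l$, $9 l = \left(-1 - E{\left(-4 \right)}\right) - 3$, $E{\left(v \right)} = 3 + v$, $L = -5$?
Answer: $\frac{71}{12} \approx 5.9167$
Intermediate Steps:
$l = - \frac{1}{3}$ ($l = \frac{\left(-1 - \left(3 - 4\right)\right) - 3}{9} = \frac{\left(-1 - -1\right) - 3}{9} = \frac{\left(-1 + 1\right) - 3}{9} = \frac{0 - 3}{9} = \frac{1}{9} \left(-3\right) = - \frac{1}{3} \approx -0.33333$)
$b{\left(p \right)} = \frac{1}{12}$ ($b{\left(p \right)} = \left(- \frac{1}{4}\right) \left(- \frac{1}{3}\right) = \frac{1}{12}$)
$11 b{\left(3 \right)} + L \left(-3 + 2\right) = 11 \cdot \frac{1}{12} - 5 \left(-3 + 2\right) = \frac{11}{12} - -5 = \frac{11}{12} + 5 = \frac{71}{12}$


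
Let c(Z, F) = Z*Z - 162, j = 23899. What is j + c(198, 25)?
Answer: 62941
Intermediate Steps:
c(Z, F) = -162 + Z² (c(Z, F) = Z² - 162 = -162 + Z²)
j + c(198, 25) = 23899 + (-162 + 198²) = 23899 + (-162 + 39204) = 23899 + 39042 = 62941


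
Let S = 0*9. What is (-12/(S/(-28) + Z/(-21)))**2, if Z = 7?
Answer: 1296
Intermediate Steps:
S = 0
(-12/(S/(-28) + Z/(-21)))**2 = (-12/(0/(-28) + 7/(-21)))**2 = (-12/(0*(-1/28) + 7*(-1/21)))**2 = (-12/(0 - 1/3))**2 = (-12/(-1/3))**2 = (-12*(-3))**2 = 36**2 = 1296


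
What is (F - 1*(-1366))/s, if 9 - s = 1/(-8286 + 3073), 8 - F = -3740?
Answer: 13329641/23459 ≈ 568.21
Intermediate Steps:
F = 3748 (F = 8 - 1*(-3740) = 8 + 3740 = 3748)
s = 46918/5213 (s = 9 - 1/(-8286 + 3073) = 9 - 1/(-5213) = 9 - 1*(-1/5213) = 9 + 1/5213 = 46918/5213 ≈ 9.0002)
(F - 1*(-1366))/s = (3748 - 1*(-1366))/(46918/5213) = (3748 + 1366)*(5213/46918) = 5114*(5213/46918) = 13329641/23459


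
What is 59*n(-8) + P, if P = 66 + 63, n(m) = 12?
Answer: 837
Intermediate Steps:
P = 129
59*n(-8) + P = 59*12 + 129 = 708 + 129 = 837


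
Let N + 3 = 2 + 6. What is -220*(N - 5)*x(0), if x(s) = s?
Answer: 0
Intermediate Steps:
N = 5 (N = -3 + (2 + 6) = -3 + 8 = 5)
-220*(N - 5)*x(0) = -220*(5 - 5)*0 = -0*0 = -220*0 = 0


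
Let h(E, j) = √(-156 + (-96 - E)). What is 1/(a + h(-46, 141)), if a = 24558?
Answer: 12279/301547785 - I*√206/603095570 ≈ 4.072e-5 - 2.3798e-8*I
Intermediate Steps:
h(E, j) = √(-252 - E)
1/(a + h(-46, 141)) = 1/(24558 + √(-252 - 1*(-46))) = 1/(24558 + √(-252 + 46)) = 1/(24558 + √(-206)) = 1/(24558 + I*√206)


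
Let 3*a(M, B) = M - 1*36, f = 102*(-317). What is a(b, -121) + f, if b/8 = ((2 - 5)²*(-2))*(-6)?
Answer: -32058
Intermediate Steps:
f = -32334
b = 864 (b = 8*(((2 - 5)²*(-2))*(-6)) = 8*(((-3)²*(-2))*(-6)) = 8*((9*(-2))*(-6)) = 8*(-18*(-6)) = 8*108 = 864)
a(M, B) = -12 + M/3 (a(M, B) = (M - 1*36)/3 = (M - 36)/3 = (-36 + M)/3 = -12 + M/3)
a(b, -121) + f = (-12 + (⅓)*864) - 32334 = (-12 + 288) - 32334 = 276 - 32334 = -32058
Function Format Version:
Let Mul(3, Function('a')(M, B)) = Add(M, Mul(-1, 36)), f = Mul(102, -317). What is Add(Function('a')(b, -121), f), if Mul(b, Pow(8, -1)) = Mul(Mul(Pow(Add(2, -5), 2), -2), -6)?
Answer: -32058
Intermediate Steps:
f = -32334
b = 864 (b = Mul(8, Mul(Mul(Pow(Add(2, -5), 2), -2), -6)) = Mul(8, Mul(Mul(Pow(-3, 2), -2), -6)) = Mul(8, Mul(Mul(9, -2), -6)) = Mul(8, Mul(-18, -6)) = Mul(8, 108) = 864)
Function('a')(M, B) = Add(-12, Mul(Rational(1, 3), M)) (Function('a')(M, B) = Mul(Rational(1, 3), Add(M, Mul(-1, 36))) = Mul(Rational(1, 3), Add(M, -36)) = Mul(Rational(1, 3), Add(-36, M)) = Add(-12, Mul(Rational(1, 3), M)))
Add(Function('a')(b, -121), f) = Add(Add(-12, Mul(Rational(1, 3), 864)), -32334) = Add(Add(-12, 288), -32334) = Add(276, -32334) = -32058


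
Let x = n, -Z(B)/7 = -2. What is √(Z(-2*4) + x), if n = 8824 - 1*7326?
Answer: 6*√42 ≈ 38.884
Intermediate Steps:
Z(B) = 14 (Z(B) = -7*(-2) = 14)
n = 1498 (n = 8824 - 7326 = 1498)
x = 1498
√(Z(-2*4) + x) = √(14 + 1498) = √1512 = 6*√42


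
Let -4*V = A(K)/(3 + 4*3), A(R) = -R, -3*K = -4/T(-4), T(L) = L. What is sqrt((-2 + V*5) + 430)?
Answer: sqrt(15407)/6 ≈ 20.688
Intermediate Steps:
K = -1/3 (K = -(-4)/(3*(-4)) = -(-4)*(-1)/(3*4) = -1/3*1 = -1/3 ≈ -0.33333)
V = -1/180 (V = -(-1*(-1/3))/(4*(3 + 4*3)) = -1/(12*(3 + 12)) = -1/(12*15) = -1/4*1/45 = -1/180 ≈ -0.0055556)
sqrt((-2 + V*5) + 430) = sqrt((-2 - 1/180*5) + 430) = sqrt((-2 - 1/36) + 430) = sqrt(-73/36 + 430) = sqrt(15407/36) = sqrt(15407)/6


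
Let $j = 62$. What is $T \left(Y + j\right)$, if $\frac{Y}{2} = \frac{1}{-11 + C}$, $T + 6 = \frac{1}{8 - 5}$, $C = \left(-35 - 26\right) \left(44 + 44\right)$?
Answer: $- \frac{5669432}{16137} \approx -351.33$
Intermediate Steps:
$C = -5368$ ($C = \left(-61\right) 88 = -5368$)
$T = - \frac{17}{3}$ ($T = -6 + \frac{1}{8 - 5} = -6 + \frac{1}{3} = - \frac{17}{3} \approx -5.6667$)
$Y = - \frac{2}{5379}$ ($Y = \frac{2}{-11 - 5368} = \frac{2}{-5379} = 2 \left(- \frac{1}{5379}\right) = - \frac{2}{5379} \approx -0.00037182$)
$T \left(Y + j\right) = - \frac{17 \left(- \frac{2}{5379} + 62\right)}{3} = \left(- \frac{17}{3}\right) \frac{333496}{5379} = - \frac{5669432}{16137}$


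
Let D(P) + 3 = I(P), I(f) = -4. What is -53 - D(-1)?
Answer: -46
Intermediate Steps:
D(P) = -7 (D(P) = -3 - 4 = -7)
-53 - D(-1) = -53 - 1*(-7) = -53 + 7 = -46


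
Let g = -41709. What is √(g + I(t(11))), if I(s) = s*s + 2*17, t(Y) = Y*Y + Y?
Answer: I*√24251 ≈ 155.73*I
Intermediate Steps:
t(Y) = Y + Y² (t(Y) = Y² + Y = Y + Y²)
I(s) = 34 + s² (I(s) = s² + 34 = 34 + s²)
√(g + I(t(11))) = √(-41709 + (34 + (11*(1 + 11))²)) = √(-41709 + (34 + (11*12)²)) = √(-41709 + (34 + 132²)) = √(-41709 + (34 + 17424)) = √(-41709 + 17458) = √(-24251) = I*√24251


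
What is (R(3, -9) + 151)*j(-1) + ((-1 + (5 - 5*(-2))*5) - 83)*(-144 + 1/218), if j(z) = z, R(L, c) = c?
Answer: 251563/218 ≈ 1154.0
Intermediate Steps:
(R(3, -9) + 151)*j(-1) + ((-1 + (5 - 5*(-2))*5) - 83)*(-144 + 1/218) = (-9 + 151)*(-1) + ((-1 + (5 - 5*(-2))*5) - 83)*(-144 + 1/218) = 142*(-1) + ((-1 + (5 + 10)*5) - 83)*(-144 + 1/218) = -142 + ((-1 + 15*5) - 83)*(-31391/218) = -142 + ((-1 + 75) - 83)*(-31391/218) = -142 + (74 - 83)*(-31391/218) = -142 - 9*(-31391/218) = -142 + 282519/218 = 251563/218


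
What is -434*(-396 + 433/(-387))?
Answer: 66699290/387 ≈ 1.7235e+5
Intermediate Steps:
-434*(-396 + 433/(-387)) = -434*(-396 + 433*(-1/387)) = -434*(-396 - 433/387) = -434*(-153685/387) = 66699290/387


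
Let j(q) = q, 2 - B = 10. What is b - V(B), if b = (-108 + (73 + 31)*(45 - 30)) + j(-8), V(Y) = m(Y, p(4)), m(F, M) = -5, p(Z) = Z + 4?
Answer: 1449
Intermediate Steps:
p(Z) = 4 + Z
B = -8 (B = 2 - 1*10 = 2 - 10 = -8)
V(Y) = -5
b = 1444 (b = (-108 + (73 + 31)*(45 - 30)) - 8 = (-108 + 104*15) - 8 = (-108 + 1560) - 8 = 1452 - 8 = 1444)
b - V(B) = 1444 - 1*(-5) = 1444 + 5 = 1449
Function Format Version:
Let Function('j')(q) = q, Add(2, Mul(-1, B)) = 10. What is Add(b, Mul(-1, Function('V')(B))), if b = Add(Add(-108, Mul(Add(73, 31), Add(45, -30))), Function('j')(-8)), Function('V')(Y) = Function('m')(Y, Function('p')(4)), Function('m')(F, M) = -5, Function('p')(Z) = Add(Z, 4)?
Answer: 1449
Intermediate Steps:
Function('p')(Z) = Add(4, Z)
B = -8 (B = Add(2, Mul(-1, 10)) = Add(2, -10) = -8)
Function('V')(Y) = -5
b = 1444 (b = Add(Add(-108, Mul(Add(73, 31), Add(45, -30))), -8) = Add(Add(-108, Mul(104, 15)), -8) = Add(Add(-108, 1560), -8) = Add(1452, -8) = 1444)
Add(b, Mul(-1, Function('V')(B))) = Add(1444, Mul(-1, -5)) = Add(1444, 5) = 1449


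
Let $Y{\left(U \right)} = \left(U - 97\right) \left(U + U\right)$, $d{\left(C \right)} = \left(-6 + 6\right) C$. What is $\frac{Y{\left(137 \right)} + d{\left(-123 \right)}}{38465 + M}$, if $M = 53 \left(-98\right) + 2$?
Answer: $\frac{10960}{33273} \approx 0.3294$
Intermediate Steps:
$d{\left(C \right)} = 0$ ($d{\left(C \right)} = 0 C = 0$)
$M = -5192$ ($M = -5194 + 2 = -5192$)
$Y{\left(U \right)} = 2 U \left(-97 + U\right)$ ($Y{\left(U \right)} = \left(-97 + U\right) 2 U = 2 U \left(-97 + U\right)$)
$\frac{Y{\left(137 \right)} + d{\left(-123 \right)}}{38465 + M} = \frac{2 \cdot 137 \left(-97 + 137\right) + 0}{38465 - 5192} = \frac{2 \cdot 137 \cdot 40 + 0}{33273} = \left(10960 + 0\right) \frac{1}{33273} = 10960 \cdot \frac{1}{33273} = \frac{10960}{33273}$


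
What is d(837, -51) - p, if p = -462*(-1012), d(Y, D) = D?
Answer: -467595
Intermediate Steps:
p = 467544
d(837, -51) - p = -51 - 1*467544 = -51 - 467544 = -467595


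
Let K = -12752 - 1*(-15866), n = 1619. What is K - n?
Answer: 1495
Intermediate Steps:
K = 3114 (K = -12752 + 15866 = 3114)
K - n = 3114 - 1*1619 = 3114 - 1619 = 1495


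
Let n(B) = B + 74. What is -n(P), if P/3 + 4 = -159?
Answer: 415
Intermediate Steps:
P = -489 (P = -12 + 3*(-159) = -12 - 477 = -489)
n(B) = 74 + B
-n(P) = -(74 - 489) = -1*(-415) = 415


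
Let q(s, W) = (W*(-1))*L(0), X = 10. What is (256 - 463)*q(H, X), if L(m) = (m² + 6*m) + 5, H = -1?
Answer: 10350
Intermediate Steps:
L(m) = 5 + m² + 6*m
q(s, W) = -5*W (q(s, W) = (W*(-1))*(5 + 0² + 6*0) = (-W)*(5 + 0 + 0) = -W*5 = -5*W)
(256 - 463)*q(H, X) = (256 - 463)*(-5*10) = -207*(-50) = 10350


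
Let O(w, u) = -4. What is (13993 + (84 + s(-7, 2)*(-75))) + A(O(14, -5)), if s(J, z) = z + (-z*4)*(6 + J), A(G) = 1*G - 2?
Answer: 13321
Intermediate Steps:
A(G) = -2 + G (A(G) = G - 2 = -2 + G)
s(J, z) = z - 4*z*(6 + J) (s(J, z) = z + (-4*z)*(6 + J) = z - 4*z*(6 + J))
(13993 + (84 + s(-7, 2)*(-75))) + A(O(14, -5)) = (13993 + (84 - 1*2*(23 + 4*(-7))*(-75))) + (-2 - 4) = (13993 + (84 - 1*2*(23 - 28)*(-75))) - 6 = (13993 + (84 - 1*2*(-5)*(-75))) - 6 = (13993 + (84 + 10*(-75))) - 6 = (13993 + (84 - 750)) - 6 = (13993 - 666) - 6 = 13327 - 6 = 13321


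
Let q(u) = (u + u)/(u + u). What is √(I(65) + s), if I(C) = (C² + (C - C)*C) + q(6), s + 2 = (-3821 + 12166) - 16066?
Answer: I*√3497 ≈ 59.135*I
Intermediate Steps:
s = -7723 (s = -2 + ((-3821 + 12166) - 16066) = -2 + (8345 - 16066) = -2 - 7721 = -7723)
q(u) = 1 (q(u) = (2*u)/((2*u)) = (2*u)*(1/(2*u)) = 1)
I(C) = 1 + C² (I(C) = (C² + (C - C)*C) + 1 = (C² + 0*C) + 1 = (C² + 0) + 1 = C² + 1 = 1 + C²)
√(I(65) + s) = √((1 + 65²) - 7723) = √((1 + 4225) - 7723) = √(4226 - 7723) = √(-3497) = I*√3497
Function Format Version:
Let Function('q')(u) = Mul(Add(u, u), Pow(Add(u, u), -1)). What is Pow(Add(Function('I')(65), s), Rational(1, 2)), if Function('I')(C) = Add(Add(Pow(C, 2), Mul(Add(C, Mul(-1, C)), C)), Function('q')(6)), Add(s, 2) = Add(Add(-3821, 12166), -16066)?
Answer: Mul(I, Pow(3497, Rational(1, 2))) ≈ Mul(59.135, I)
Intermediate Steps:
s = -7723 (s = Add(-2, Add(Add(-3821, 12166), -16066)) = Add(-2, Add(8345, -16066)) = Add(-2, -7721) = -7723)
Function('q')(u) = 1 (Function('q')(u) = Mul(Mul(2, u), Pow(Mul(2, u), -1)) = Mul(Mul(2, u), Mul(Rational(1, 2), Pow(u, -1))) = 1)
Function('I')(C) = Add(1, Pow(C, 2)) (Function('I')(C) = Add(Add(Pow(C, 2), Mul(Add(C, Mul(-1, C)), C)), 1) = Add(Add(Pow(C, 2), Mul(0, C)), 1) = Add(Add(Pow(C, 2), 0), 1) = Add(Pow(C, 2), 1) = Add(1, Pow(C, 2)))
Pow(Add(Function('I')(65), s), Rational(1, 2)) = Pow(Add(Add(1, Pow(65, 2)), -7723), Rational(1, 2)) = Pow(Add(Add(1, 4225), -7723), Rational(1, 2)) = Pow(Add(4226, -7723), Rational(1, 2)) = Pow(-3497, Rational(1, 2)) = Mul(I, Pow(3497, Rational(1, 2)))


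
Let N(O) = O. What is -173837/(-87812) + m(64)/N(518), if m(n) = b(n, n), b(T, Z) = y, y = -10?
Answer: 44584723/22743308 ≈ 1.9603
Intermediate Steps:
b(T, Z) = -10
m(n) = -10
-173837/(-87812) + m(64)/N(518) = -173837/(-87812) - 10/518 = -173837*(-1/87812) - 10*1/518 = 173837/87812 - 5/259 = 44584723/22743308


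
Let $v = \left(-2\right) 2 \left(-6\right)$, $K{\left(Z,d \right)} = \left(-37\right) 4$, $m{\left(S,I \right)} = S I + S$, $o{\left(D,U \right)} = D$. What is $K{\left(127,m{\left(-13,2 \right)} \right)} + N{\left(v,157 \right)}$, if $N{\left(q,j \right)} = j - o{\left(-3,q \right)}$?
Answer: $12$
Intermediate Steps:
$m{\left(S,I \right)} = S + I S$ ($m{\left(S,I \right)} = I S + S = S + I S$)
$K{\left(Z,d \right)} = -148$
$v = 24$ ($v = \left(-4\right) \left(-6\right) = 24$)
$N{\left(q,j \right)} = 3 + j$ ($N{\left(q,j \right)} = j - -3 = j + 3 = 3 + j$)
$K{\left(127,m{\left(-13,2 \right)} \right)} + N{\left(v,157 \right)} = -148 + \left(3 + 157\right) = -148 + 160 = 12$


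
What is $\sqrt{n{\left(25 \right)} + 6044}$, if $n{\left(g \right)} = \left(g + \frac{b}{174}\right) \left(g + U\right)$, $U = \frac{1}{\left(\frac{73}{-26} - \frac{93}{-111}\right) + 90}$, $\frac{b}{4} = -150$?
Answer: $\frac{\sqrt{1588163929131251}}{491173} \approx 81.136$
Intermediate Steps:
$b = -600$ ($b = 4 \left(-150\right) = -600$)
$U = \frac{962}{84685}$ ($U = \frac{1}{\left(73 \left(- \frac{1}{26}\right) - - \frac{31}{37}\right) + 90} = \frac{1}{\left(- \frac{73}{26} + \frac{31}{37}\right) + 90} = \frac{1}{- \frac{1895}{962} + 90} = \frac{1}{\frac{84685}{962}} = \frac{962}{84685} \approx 0.01136$)
$n{\left(g \right)} = \left(- \frac{100}{29} + g\right) \left(\frac{962}{84685} + g\right)$ ($n{\left(g \right)} = \left(g - \frac{600}{174}\right) \left(g + \frac{962}{84685}\right) = \left(g - \frac{100}{29}\right) \left(\frac{962}{84685} + g\right) = \left(- \frac{100}{29} + g\right) \left(\frac{962}{84685} + g\right)$)
$\sqrt{n{\left(25 \right)} + 6044} = \sqrt{\left(- \frac{19240}{491173} + 25^{2} - \frac{42203010}{491173}\right) + 6044} = \sqrt{\left(- \frac{19240}{491173} + 625 - \frac{42203010}{491173}\right) + 6044} = \sqrt{\frac{264760875}{491173} + 6044} = \sqrt{\frac{3233410487}{491173}} = \frac{\sqrt{1588163929131251}}{491173}$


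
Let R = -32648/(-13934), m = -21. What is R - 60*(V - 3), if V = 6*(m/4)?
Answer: 14438014/6967 ≈ 2072.3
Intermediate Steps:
V = -63/2 (V = 6*(-21/4) = -63/2 ≈ -31.500)
R = 16324/6967 (R = -32648*(-1/13934) = 16324/6967 ≈ 2.3430)
R - 60*(V - 3) = 16324/6967 - 60*(-63/2 - 3) = 16324/6967 - 60*(-69)/2 = 16324/6967 - 1*(-2070) = 16324/6967 + 2070 = 14438014/6967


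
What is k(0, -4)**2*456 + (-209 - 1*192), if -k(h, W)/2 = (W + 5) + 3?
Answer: 28783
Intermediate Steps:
k(h, W) = -16 - 2*W (k(h, W) = -2*((W + 5) + 3) = -2*((5 + W) + 3) = -2*(8 + W) = -16 - 2*W)
k(0, -4)**2*456 + (-209 - 1*192) = (-16 - 2*(-4))**2*456 + (-209 - 1*192) = (-16 + 8)**2*456 + (-209 - 192) = (-8)**2*456 - 401 = 64*456 - 401 = 29184 - 401 = 28783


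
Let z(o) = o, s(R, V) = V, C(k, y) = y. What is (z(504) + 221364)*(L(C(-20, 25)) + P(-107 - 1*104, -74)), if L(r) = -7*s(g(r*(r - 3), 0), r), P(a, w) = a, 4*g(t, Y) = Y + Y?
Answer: -85641048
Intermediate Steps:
g(t, Y) = Y/2 (g(t, Y) = (Y + Y)/4 = (2*Y)/4 = Y/2)
L(r) = -7*r
(z(504) + 221364)*(L(C(-20, 25)) + P(-107 - 1*104, -74)) = (504 + 221364)*(-7*25 + (-107 - 1*104)) = 221868*(-175 + (-107 - 104)) = 221868*(-175 - 211) = 221868*(-386) = -85641048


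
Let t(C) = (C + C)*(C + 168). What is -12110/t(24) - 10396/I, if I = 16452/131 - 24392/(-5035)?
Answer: -8029546286935/99107910144 ≈ -81.018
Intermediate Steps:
t(C) = 2*C*(168 + C) (t(C) = (2*C)*(168 + C) = 2*C*(168 + C))
I = 86031172/659585 (I = 16452*(1/131) - 24392*(-1/5035) = 16452/131 + 24392/5035 = 86031172/659585 ≈ 130.43)
-12110/t(24) - 10396/I = -12110*1/(48*(168 + 24)) - 10396/86031172/659585 = -12110/(2*24*192) - 10396*659585/86031172 = -12110/9216 - 1714261415/21507793 = -12110*1/9216 - 1714261415/21507793 = -6055/4608 - 1714261415/21507793 = -8029546286935/99107910144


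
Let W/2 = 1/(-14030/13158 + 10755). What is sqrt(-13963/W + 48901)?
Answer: 2*I*sqrt(90209112185399)/2193 ≈ 8662.0*I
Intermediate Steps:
W = 6579/35375065 (W = 2/(-14030/13158 + 10755) = 2/(-14030*1/13158 + 10755) = 2/(-7015/6579 + 10755) = 2/(70750130/6579) = 2*(6579/70750130) = 6579/35375065 ≈ 0.00018598)
sqrt(-13963/W + 48901) = sqrt(-13963/6579/35375065 + 48901) = sqrt(-13963*35375065/6579 + 48901) = sqrt(-493942032595/6579 + 48901) = sqrt(-493620312916/6579) = 2*I*sqrt(90209112185399)/2193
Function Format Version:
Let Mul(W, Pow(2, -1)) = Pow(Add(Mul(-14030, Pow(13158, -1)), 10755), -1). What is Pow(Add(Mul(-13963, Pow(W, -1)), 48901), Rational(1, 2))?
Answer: Mul(Rational(2, 2193), I, Pow(90209112185399, Rational(1, 2))) ≈ Mul(8662.0, I)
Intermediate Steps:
W = Rational(6579, 35375065) (W = Mul(2, Pow(Add(Mul(-14030, Pow(13158, -1)), 10755), -1)) = Mul(2, Pow(Add(Mul(-14030, Rational(1, 13158)), 10755), -1)) = Mul(2, Pow(Add(Rational(-7015, 6579), 10755), -1)) = Mul(2, Pow(Rational(70750130, 6579), -1)) = Mul(2, Rational(6579, 70750130)) = Rational(6579, 35375065) ≈ 0.00018598)
Pow(Add(Mul(-13963, Pow(W, -1)), 48901), Rational(1, 2)) = Pow(Add(Mul(-13963, Pow(Rational(6579, 35375065), -1)), 48901), Rational(1, 2)) = Pow(Add(Mul(-13963, Rational(35375065, 6579)), 48901), Rational(1, 2)) = Pow(Add(Rational(-493942032595, 6579), 48901), Rational(1, 2)) = Pow(Rational(-493620312916, 6579), Rational(1, 2)) = Mul(Rational(2, 2193), I, Pow(90209112185399, Rational(1, 2)))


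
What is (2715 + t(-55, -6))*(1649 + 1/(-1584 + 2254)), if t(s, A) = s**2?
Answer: 634172994/67 ≈ 9.4653e+6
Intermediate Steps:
(2715 + t(-55, -6))*(1649 + 1/(-1584 + 2254)) = (2715 + (-55)**2)*(1649 + 1/(-1584 + 2254)) = (2715 + 3025)*(1649 + 1/670) = 5740*(1649 + 1/670) = 5740*(1104831/670) = 634172994/67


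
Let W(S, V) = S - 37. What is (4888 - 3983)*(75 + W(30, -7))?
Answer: 61540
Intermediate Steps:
W(S, V) = -37 + S
(4888 - 3983)*(75 + W(30, -7)) = (4888 - 3983)*(75 + (-37 + 30)) = 905*(75 - 7) = 905*68 = 61540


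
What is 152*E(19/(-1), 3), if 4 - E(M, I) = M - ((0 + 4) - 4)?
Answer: 3496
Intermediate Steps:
E(M, I) = 4 - M (E(M, I) = 4 - (M - ((0 + 4) - 4)) = 4 - (M - (4 - 4)) = 4 - (M - 1*0) = 4 - (M + 0) = 4 - M)
152*E(19/(-1), 3) = 152*(4 - 19/(-1)) = 152*(4 - 19*(-1)) = 152*(4 - 1*(-19)) = 152*(4 + 19) = 152*23 = 3496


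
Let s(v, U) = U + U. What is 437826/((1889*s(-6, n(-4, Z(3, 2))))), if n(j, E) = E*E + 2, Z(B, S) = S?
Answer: 72971/3778 ≈ 19.315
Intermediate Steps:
n(j, E) = 2 + E² (n(j, E) = E² + 2 = 2 + E²)
s(v, U) = 2*U
437826/((1889*s(-6, n(-4, Z(3, 2))))) = 437826/((1889*(2*(2 + 2²)))) = 437826/((1889*(2*(2 + 4)))) = 437826/((1889*(2*6))) = 437826/((1889*12)) = 437826/22668 = 437826*(1/22668) = 72971/3778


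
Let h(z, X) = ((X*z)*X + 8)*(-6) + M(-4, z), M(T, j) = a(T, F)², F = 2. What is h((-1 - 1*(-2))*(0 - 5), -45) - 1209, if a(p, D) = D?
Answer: 59497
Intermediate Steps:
M(T, j) = 4 (M(T, j) = 2² = 4)
h(z, X) = -44 - 6*z*X² (h(z, X) = ((X*z)*X + 8)*(-6) + 4 = (z*X² + 8)*(-6) + 4 = (8 + z*X²)*(-6) + 4 = (-48 - 6*z*X²) + 4 = -44 - 6*z*X²)
h((-1 - 1*(-2))*(0 - 5), -45) - 1209 = (-44 - 6*(-1 - 1*(-2))*(0 - 5)*(-45)²) - 1209 = (-44 - 6*(-1 + 2)*(-5)*2025) - 1209 = (-44 - 6*1*(-5)*2025) - 1209 = (-44 - 6*(-5)*2025) - 1209 = (-44 + 60750) - 1209 = 60706 - 1209 = 59497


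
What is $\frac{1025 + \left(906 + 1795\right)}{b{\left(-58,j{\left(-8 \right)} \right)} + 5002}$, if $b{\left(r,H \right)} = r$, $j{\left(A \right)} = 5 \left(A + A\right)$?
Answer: $\frac{621}{824} \approx 0.75364$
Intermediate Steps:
$j{\left(A \right)} = 10 A$ ($j{\left(A \right)} = 5 \cdot 2 A = 10 A$)
$\frac{1025 + \left(906 + 1795\right)}{b{\left(-58,j{\left(-8 \right)} \right)} + 5002} = \frac{1025 + \left(906 + 1795\right)}{-58 + 5002} = \frac{1025 + 2701}{4944} = 3726 \cdot \frac{1}{4944} = \frac{621}{824}$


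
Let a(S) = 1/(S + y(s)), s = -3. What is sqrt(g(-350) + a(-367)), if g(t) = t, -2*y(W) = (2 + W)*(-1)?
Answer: 2*I*sqrt(964695)/105 ≈ 18.708*I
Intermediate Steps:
y(W) = 1 + W/2 (y(W) = -(2 + W)*(-1)/2 = -(-2 - W)/2 = 1 + W/2)
a(S) = 1/(-1/2 + S) (a(S) = 1/(S + (1 + (1/2)*(-3))) = 1/(S + (1 - 3/2)) = 1/(S - 1/2) = 1/(-1/2 + S))
sqrt(g(-350) + a(-367)) = sqrt(-350 + 2/(-1 + 2*(-367))) = sqrt(-350 + 2/(-1 - 734)) = sqrt(-350 + 2/(-735)) = sqrt(-350 + 2*(-1/735)) = sqrt(-350 - 2/735) = sqrt(-257252/735) = 2*I*sqrt(964695)/105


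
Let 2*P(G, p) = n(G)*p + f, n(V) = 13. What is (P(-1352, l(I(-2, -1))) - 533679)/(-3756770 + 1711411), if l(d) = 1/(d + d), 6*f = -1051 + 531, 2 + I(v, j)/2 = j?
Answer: 4269783/16362872 ≈ 0.26094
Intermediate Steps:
I(v, j) = -4 + 2*j
f = -260/3 (f = (-1051 + 531)/6 = (⅙)*(-520) = -260/3 ≈ -86.667)
l(d) = 1/(2*d)
P(G, p) = -130/3 + 13*p/2 (P(G, p) = (13*p - 260/3)/2 = (-260/3 + 13*p)/2 = -130/3 + 13*p/2)
(P(-1352, l(I(-2, -1))) - 533679)/(-3756770 + 1711411) = ((-130/3 + 13*(1/(2*(-4 + 2*(-1))))/2) - 533679)/(-3756770 + 1711411) = ((-130/3 + 13*(1/(2*(-4 - 2)))/2) - 533679)/(-2045359) = ((-130/3 + 13*((½)/(-6))/2) - 533679)*(-1/2045359) = ((-130/3 + 13*((½)*(-⅙))/2) - 533679)*(-1/2045359) = ((-130/3 + (13/2)*(-1/12)) - 533679)*(-1/2045359) = ((-130/3 - 13/24) - 533679)*(-1/2045359) = (-351/8 - 533679)*(-1/2045359) = -4269783/8*(-1/2045359) = 4269783/16362872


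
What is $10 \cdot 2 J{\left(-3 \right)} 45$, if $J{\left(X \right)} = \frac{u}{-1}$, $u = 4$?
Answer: $-3600$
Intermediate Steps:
$J{\left(X \right)} = -4$ ($J{\left(X \right)} = \frac{4}{-1} = 4 \left(-1\right) = -4$)
$10 \cdot 2 J{\left(-3 \right)} 45 = 10 \cdot 2 \left(-4\right) 45 = 20 \left(-4\right) 45 = \left(-80\right) 45 = -3600$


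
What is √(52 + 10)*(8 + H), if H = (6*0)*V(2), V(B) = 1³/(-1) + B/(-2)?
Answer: 8*√62 ≈ 62.992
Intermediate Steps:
V(B) = -1 - B/2 (V(B) = 1*(-1) + B*(-½) = -1 - B/2)
H = 0 (H = (6*0)*(-1 - ½*2) = 0*(-1 - 1) = 0*(-2) = 0)
√(52 + 10)*(8 + H) = √(52 + 10)*(8 + 0) = √62*8 = 8*√62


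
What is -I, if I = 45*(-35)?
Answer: 1575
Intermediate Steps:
I = -1575
-I = -1*(-1575) = 1575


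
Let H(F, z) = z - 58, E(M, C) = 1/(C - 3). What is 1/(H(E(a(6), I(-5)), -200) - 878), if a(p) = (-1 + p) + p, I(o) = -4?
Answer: -1/1136 ≈ -0.00088028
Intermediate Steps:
a(p) = -1 + 2*p
E(M, C) = 1/(-3 + C)
H(F, z) = -58 + z
1/(H(E(a(6), I(-5)), -200) - 878) = 1/((-58 - 200) - 878) = 1/(-258 - 878) = 1/(-1136) = -1/1136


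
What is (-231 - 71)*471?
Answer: -142242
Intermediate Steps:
(-231 - 71)*471 = -302*471 = -142242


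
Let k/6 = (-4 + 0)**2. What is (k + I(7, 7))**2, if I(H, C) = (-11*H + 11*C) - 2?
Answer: 8836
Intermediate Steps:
k = 96 (k = 6*(-4 + 0)**2 = 6*(-4)**2 = 6*16 = 96)
I(H, C) = -2 - 11*H + 11*C
(k + I(7, 7))**2 = (96 + (-2 - 11*7 + 11*7))**2 = (96 + (-2 - 77 + 77))**2 = (96 - 2)**2 = 94**2 = 8836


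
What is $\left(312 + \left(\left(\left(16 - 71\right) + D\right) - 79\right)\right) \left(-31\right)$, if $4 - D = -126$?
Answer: $-9548$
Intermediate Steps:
$D = 130$ ($D = 4 - -126 = 4 + 126 = 130$)
$\left(312 + \left(\left(\left(16 - 71\right) + D\right) - 79\right)\right) \left(-31\right) = \left(312 + \left(\left(\left(16 - 71\right) + 130\right) - 79\right)\right) \left(-31\right) = \left(312 + \left(\left(-55 + 130\right) - 79\right)\right) \left(-31\right) = \left(312 + \left(75 - 79\right)\right) \left(-31\right) = \left(312 - 4\right) \left(-31\right) = 308 \left(-31\right) = -9548$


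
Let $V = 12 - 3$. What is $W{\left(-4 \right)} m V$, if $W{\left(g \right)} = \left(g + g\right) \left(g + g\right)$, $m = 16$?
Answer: $9216$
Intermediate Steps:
$V = 9$
$W{\left(g \right)} = 4 g^{2}$ ($W{\left(g \right)} = 2 g 2 g = 4 g^{2}$)
$W{\left(-4 \right)} m V = 4 \left(-4\right)^{2} \cdot 16 \cdot 9 = 4 \cdot 16 \cdot 16 \cdot 9 = 64 \cdot 16 \cdot 9 = 1024 \cdot 9 = 9216$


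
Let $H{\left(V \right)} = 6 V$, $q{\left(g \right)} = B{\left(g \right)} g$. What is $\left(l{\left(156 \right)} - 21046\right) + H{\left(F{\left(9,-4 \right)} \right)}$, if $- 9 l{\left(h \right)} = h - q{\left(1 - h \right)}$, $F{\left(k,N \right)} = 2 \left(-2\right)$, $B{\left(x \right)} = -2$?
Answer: $- \frac{189476}{9} \approx -21053.0$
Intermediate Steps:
$F{\left(k,N \right)} = -4$
$q{\left(g \right)} = - 2 g$
$l{\left(h \right)} = - \frac{2}{9} + \frac{h}{9}$ ($l{\left(h \right)} = - \frac{h - - 2 \left(1 - h\right)}{9} = - \frac{h - \left(-2 + 2 h\right)}{9} = - \frac{2 - h}{9} = - \frac{2}{9} + \frac{h}{9}$)
$\left(l{\left(156 \right)} - 21046\right) + H{\left(F{\left(9,-4 \right)} \right)} = \left(\left(- \frac{2}{9} + \frac{1}{9} \cdot 156\right) - 21046\right) + 6 \left(-4\right) = \left(\left(- \frac{2}{9} + \frac{52}{3}\right) - 21046\right) - 24 = \left(\frac{154}{9} - 21046\right) - 24 = - \frac{189260}{9} - 24 = - \frac{189476}{9}$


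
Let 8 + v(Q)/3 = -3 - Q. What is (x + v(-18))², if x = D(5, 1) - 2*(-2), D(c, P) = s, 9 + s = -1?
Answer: 225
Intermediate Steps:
s = -10 (s = -9 - 1 = -10)
v(Q) = -33 - 3*Q (v(Q) = -24 + 3*(-3 - Q) = -24 + (-9 - 3*Q) = -33 - 3*Q)
D(c, P) = -10
x = -6 (x = -10 - 2*(-2) = -10 + 4 = -6)
(x + v(-18))² = (-6 + (-33 - 3*(-18)))² = (-6 + (-33 + 54))² = (-6 + 21)² = 15² = 225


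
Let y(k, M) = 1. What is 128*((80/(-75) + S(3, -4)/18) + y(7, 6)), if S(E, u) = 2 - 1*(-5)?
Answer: 1856/45 ≈ 41.244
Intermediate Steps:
S(E, u) = 7 (S(E, u) = 2 + 5 = 7)
128*((80/(-75) + S(3, -4)/18) + y(7, 6)) = 128*((80/(-75) + 7/18) + 1) = 128*((80*(-1/75) + 7*(1/18)) + 1) = 128*((-16/15 + 7/18) + 1) = 128*(-61/90 + 1) = 128*(29/90) = 1856/45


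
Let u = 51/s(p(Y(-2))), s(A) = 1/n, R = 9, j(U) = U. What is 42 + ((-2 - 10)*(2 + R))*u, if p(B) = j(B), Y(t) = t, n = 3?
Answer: -20154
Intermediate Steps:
p(B) = B
s(A) = ⅓ (s(A) = 1/3 = ⅓)
u = 153 (u = 51/(⅓) = 51*3 = 153)
42 + ((-2 - 10)*(2 + R))*u = 42 + ((-2 - 10)*(2 + 9))*153 = 42 - 12*11*153 = 42 - 132*153 = 42 - 20196 = -20154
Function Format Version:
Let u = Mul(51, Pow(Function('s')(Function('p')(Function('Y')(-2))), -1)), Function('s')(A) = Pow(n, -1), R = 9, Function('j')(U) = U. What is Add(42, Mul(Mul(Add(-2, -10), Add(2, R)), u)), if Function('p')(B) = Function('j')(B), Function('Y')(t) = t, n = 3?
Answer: -20154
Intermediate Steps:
Function('p')(B) = B
Function('s')(A) = Rational(1, 3) (Function('s')(A) = Pow(3, -1) = Rational(1, 3))
u = 153 (u = Mul(51, Pow(Rational(1, 3), -1)) = Mul(51, 3) = 153)
Add(42, Mul(Mul(Add(-2, -10), Add(2, R)), u)) = Add(42, Mul(Mul(Add(-2, -10), Add(2, 9)), 153)) = Add(42, Mul(Mul(-12, 11), 153)) = Add(42, Mul(-132, 153)) = Add(42, -20196) = -20154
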